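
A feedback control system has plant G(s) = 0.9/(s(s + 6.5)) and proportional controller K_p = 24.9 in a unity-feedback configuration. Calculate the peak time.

T_p = 0.913 s

Closed-loop characteristic equation: s² + 6.5s + 22.41 = 0, so ω_n = 4.734 rad/s and ζ = 6.5/(2·4.734) = 0.6865.
Damped frequency ω_d = ω_n√(1−ζ²) = 3.442 rad/s, so peak time T_p = π/ω_d = 0.913 s.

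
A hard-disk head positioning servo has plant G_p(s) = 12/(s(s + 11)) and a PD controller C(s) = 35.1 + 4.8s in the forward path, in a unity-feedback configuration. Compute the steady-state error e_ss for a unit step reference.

0

The open loop C(s)G_p(s) has a pole at the origin (type 1), so the static position error constant is infinite and e_ss = 1/(1+∞) = 0.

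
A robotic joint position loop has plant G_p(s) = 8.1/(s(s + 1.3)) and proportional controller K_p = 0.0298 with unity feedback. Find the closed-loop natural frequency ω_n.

ω_n = 0.491 rad/s

The closed-loop denominator is s(s+1.3) + 0.0298·8.1 = s² + 1.3s + 0.2414.
So ω_n² = 0.2414 ⇒ ω_n = 0.4913 rad/s, and ζ = 1.3/(2ω_n) = 1.32.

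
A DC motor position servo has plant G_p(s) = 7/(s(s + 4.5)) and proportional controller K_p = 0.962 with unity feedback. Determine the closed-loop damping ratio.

ζ = 0.867

1 + K_p·G_p(s) = 0 gives s² + 4.5s + 6.734 = 0.
Matching s² + 2ζω_n s + ω_n²: ω_n = √6.734 = 2.595 rad/s and 2ζω_n = 4.5, so ζ = 4.5/(2·2.595) = 0.867.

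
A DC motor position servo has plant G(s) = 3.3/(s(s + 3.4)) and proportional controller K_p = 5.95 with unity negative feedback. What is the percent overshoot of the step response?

From 1 + K_pG(s) = 0: s² + 3.4s + 19.63 = 0 ⇒ ω_n = 4.431, ζ = 0.3836.
%OS = 100·exp(−πζ/√(1−ζ²)) = 100·exp(−π·0.3836/√0.8528) = 27.1%.

27.1%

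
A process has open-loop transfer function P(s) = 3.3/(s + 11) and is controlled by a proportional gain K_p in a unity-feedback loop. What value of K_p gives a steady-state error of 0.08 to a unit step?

Steady-state error for a unit step on this type-0 loop is 1/(1 + K_p·P(0)).
P(0) = 0.3. Require 1/(1 + K_p·0.3) = 0.08, so 1 + 0.3·K_p = 12.5.
K_p = (12.5 − 1)/0.3 = 38.3.

K_p = 38.3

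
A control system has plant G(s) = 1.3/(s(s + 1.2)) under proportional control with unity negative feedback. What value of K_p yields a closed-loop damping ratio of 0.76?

K_p = 0.479

Closed-loop characteristic equation: s² + 1.2s + K_p·1.3 = 0.
So ω_n = √(1.3K_p) and 2ζω_n = 1.2, giving ζ = 1.2/(2√(1.3K_p)).
Setting ζ = 0.76: √(1.3K_p) = 1.2/(2·0.76) = 0.7895, so K_p = 0.6233/1.3 = 0.479.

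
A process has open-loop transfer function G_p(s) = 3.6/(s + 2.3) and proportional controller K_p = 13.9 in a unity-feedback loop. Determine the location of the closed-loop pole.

Closed-loop transfer function: T(s) = K_p·G_p(s)/(1 + K_p·G_p(s)) = 50.04/(s + 2.3 + 50.04) = 50.04/(s + 52.34).
The closed-loop pole is at s = −52.34.

s = -52.34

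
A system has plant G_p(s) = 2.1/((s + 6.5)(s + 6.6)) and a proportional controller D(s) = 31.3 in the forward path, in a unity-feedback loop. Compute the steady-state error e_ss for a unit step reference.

0.395

The loop is type 0. Static position error constant K_pos = D(0)·G_p(0) = 31.3·0.04895 = 1.532.
Steady-state error to a unit step: e_ss = 1/(1+K_pos) = 1/2.532 = 0.395.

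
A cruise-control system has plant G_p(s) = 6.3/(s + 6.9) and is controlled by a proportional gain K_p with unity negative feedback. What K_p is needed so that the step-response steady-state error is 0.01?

K_p = 108

The loop is type 0, so e_ss(step) = 1/(1 + K_pos) with K_pos = K_p·G_p(0).
G_p(0) = 0.913. Require 1/(1 + K_p·0.913) = 0.01, so 1 + 0.913·K_p = 100.
K_p = (100 − 1)/0.913 = 108.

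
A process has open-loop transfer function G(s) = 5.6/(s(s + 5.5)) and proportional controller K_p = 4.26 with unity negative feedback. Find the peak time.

T_p = 0.778 s

Closed-loop characteristic equation: s² + 5.5s + 23.86 = 0, so ω_n = 4.884 rad/s and ζ = 5.5/(2·4.884) = 0.563.
Damped frequency ω_d = ω_n√(1−ζ²) = 4.037 rad/s, so peak time T_p = π/ω_d = 0.778 s.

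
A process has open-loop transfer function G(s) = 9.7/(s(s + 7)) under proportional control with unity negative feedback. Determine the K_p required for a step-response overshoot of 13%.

From %OS = 100·exp(−πζ/√(1−ζ²)) = 13%, ζ = −ln(0.13)/√(π²+ln²(0.13)) = 0.5446.
Characteristic equation s² + 7s + 9.7K_p = 0 gives ζ = 7/(2√(9.7K_p)).
Setting ζ = 0.5446: √(9.7K_p) = 7/(2·0.5446) = 6.426, so K_p = 41.3/9.7 = 4.26.

K_p = 4.26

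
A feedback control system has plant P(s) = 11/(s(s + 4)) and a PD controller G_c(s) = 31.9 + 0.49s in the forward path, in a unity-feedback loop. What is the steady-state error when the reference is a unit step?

0

The open loop G_c(s)P(s) has a pole at the origin (type 1), so the static position error constant is infinite and e_ss = 1/(1+∞) = 0.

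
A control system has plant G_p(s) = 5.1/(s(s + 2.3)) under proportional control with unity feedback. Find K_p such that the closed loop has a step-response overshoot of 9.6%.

K_p = 0.725

From %OS = 100·exp(−πζ/√(1−ζ²)) = 9.6%, ζ = −ln(0.096)/√(π²+ln²(0.096)) = 0.5979.
Characteristic equation s² + 2.3s + 5.1K_p = 0 gives ζ = 2.3/(2√(5.1K_p)).
Setting ζ = 0.5979: √(5.1K_p) = 2.3/(2·0.5979) = 1.923, so K_p = 3.699/5.1 = 0.725.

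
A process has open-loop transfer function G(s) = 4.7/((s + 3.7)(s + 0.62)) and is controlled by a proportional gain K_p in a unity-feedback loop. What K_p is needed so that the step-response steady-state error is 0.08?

The loop is type 0, so e_ss(step) = 1/(1 + K_pos) with K_pos = K_p·G(0).
G(0) = 2.049. Require 1/(1 + K_p·2.049) = 0.08, so 1 + 2.049·K_p = 12.5.
K_p = (12.5 − 1)/2.049 = 5.61.

K_p = 5.61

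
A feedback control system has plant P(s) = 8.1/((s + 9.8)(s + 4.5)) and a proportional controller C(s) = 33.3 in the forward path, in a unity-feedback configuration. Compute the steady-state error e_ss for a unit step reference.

0.141

The loop is type 0. Static position error constant K_pos = C(0)·P(0) = 33.3·0.1837 = 6.116.
Steady-state error to a unit step: e_ss = 1/(1+K_pos) = 1/7.116 = 0.141.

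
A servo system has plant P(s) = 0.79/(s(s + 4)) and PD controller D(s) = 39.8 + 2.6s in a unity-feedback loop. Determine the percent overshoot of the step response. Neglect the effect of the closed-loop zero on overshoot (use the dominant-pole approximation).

Forward path: (39.8 + 2.6s)·0.79/(s(s+4)). The closed-loop characteristic equation is s² + (4 + 0.79·2.6)s + 0.79·39.8 = 0.
That is s² + 6.054s + 31.44 = 0, so ω_n = 5.607 rad/s and ζ = 6.054/(2·5.607) = 0.5398.
%OS = 100·exp(−πζ/√(1−ζ²)) = 13.3%.

13.3%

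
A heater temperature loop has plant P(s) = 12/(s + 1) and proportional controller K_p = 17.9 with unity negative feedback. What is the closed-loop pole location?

s = -215.8

Closed-loop transfer function: T(s) = K_p·P(s)/(1 + K_p·P(s)) = 214.8/(s + 1 + 214.8) = 214.8/(s + 215.8).
The closed-loop pole is at s = −215.8.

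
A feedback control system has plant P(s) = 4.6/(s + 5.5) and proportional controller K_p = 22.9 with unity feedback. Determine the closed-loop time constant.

τ = 0.00902 s

Closed-loop transfer function: T(s) = K_p·P(s)/(1 + K_p·P(s)) = 105.3/(s + 5.5 + 105.3) = 105.3/(s + 110.8).
Time constant τ = 1/110.8 = 0.00902 s.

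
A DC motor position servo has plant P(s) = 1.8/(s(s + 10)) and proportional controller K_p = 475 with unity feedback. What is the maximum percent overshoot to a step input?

The closed-loop denominator s² + 10s + 855 gives ω_n = √855 = 29.24 and ζ = 10/(2ω_n) = 0.171.
%OS = 100·exp(−πζ/√(1−ζ²)) = 100·exp(−π·0.171/√0.9708) = 58%.

58%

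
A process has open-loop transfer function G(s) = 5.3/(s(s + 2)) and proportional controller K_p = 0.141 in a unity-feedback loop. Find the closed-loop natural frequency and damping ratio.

ω_n = 0.864 rad/s, ζ = 1.16

With unity feedback the closed-loop characteristic equation is s² + 2s + 0.141·5.3 = s² + 2s + 0.7473 = 0.
Matching s² + 2ζω_n s + ω_n²: ω_n = √0.7473 = 0.8645 rad/s and 2ζω_n = 2, so ζ = 2/(2·0.8645) = 1.16.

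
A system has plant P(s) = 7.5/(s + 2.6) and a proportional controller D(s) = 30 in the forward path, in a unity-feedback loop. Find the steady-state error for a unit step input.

The loop is type 0. Static position error constant K_pos = D(0)·P(0) = 30·2.885 = 86.54.
Steady-state error to a unit step: e_ss = 1/(1+K_pos) = 1/87.54 = 0.0114.

0.0114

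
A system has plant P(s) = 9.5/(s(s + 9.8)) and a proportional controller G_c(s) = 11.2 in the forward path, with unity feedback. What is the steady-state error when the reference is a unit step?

0

The open loop G_c(s)P(s) has a pole at the origin (type 1), so the static position error constant is infinite and e_ss = 1/(1+∞) = 0.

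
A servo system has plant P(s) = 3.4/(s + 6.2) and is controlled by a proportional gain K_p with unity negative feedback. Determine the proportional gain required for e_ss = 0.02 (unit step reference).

K_p = 89.4

Steady-state error for a unit step on this type-0 loop is 1/(1 + K_p·P(0)).
P(0) = 0.5484. Require 1/(1 + K_p·0.5484) = 0.02, so 1 + 0.5484·K_p = 50.
K_p = (50 − 1)/0.5484 = 89.4.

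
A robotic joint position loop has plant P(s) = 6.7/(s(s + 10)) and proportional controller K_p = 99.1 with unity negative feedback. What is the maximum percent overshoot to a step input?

53.7%

The closed-loop denominator s² + 10s + 664 gives ω_n = √664 = 25.77 and ζ = 10/(2ω_n) = 0.194.
%OS = 100·exp(−πζ/√(1−ζ²)) = 100·exp(−π·0.194/√0.9623) = 53.7%.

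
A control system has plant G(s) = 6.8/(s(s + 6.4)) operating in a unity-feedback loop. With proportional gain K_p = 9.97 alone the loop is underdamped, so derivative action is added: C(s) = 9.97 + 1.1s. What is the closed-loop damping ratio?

Forward path: (9.97 + 1.1s)·6.8/(s(s+6.4)). The closed-loop characteristic equation is s² + (6.4 + 6.8·1.1)s + 6.8·9.97 = 0.
That is s² + 13.88s + 67.8 = 0, so ω_n = 8.234 rad/s and ζ = 13.88/(2·8.234) = 0.8429.

ζ = 0.843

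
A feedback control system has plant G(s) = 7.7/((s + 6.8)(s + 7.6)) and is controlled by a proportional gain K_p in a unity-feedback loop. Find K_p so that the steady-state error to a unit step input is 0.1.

K_p = 60.4

The loop is type 0, so e_ss(step) = 1/(1 + K_pos) with K_pos = K_p·G(0).
G(0) = 0.149. Require 1/(1 + K_p·0.149) = 0.1, so 1 + 0.149·K_p = 10.
K_p = (10 − 1)/0.149 = 60.4.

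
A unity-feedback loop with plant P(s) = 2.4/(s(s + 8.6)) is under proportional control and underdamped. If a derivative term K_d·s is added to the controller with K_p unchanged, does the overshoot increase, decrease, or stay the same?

decrease

With PD the characteristic equation becomes s² + (a + K·K_d)s + K·K_p = 0; the damping term grows, ζ rises, overshoot falls.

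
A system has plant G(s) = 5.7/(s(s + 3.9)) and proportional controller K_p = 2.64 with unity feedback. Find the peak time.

From 1 + K_pG(s) = 0: s² + 3.9s + 15.05 = 0 ⇒ ω_n = 3.879, ζ = 0.5027.
Damped frequency ω_d = ω_n√(1−ζ²) = 3.353 rad/s, so peak time T_p = π/ω_d = 0.937 s.

T_p = 0.937 s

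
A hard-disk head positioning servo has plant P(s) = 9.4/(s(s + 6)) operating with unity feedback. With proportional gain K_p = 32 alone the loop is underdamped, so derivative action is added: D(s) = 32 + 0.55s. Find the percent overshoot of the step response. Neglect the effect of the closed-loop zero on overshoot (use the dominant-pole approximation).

34.3%

Forward path: (32 + 0.55s)·9.4/(s(s+6)). The closed-loop characteristic equation is s² + (6 + 9.4·0.55)s + 9.4·32 = 0.
That is s² + 11.17s + 300.8 = 0, so ω_n = 17.34 rad/s and ζ = 11.17/(2·17.34) = 0.322.
%OS = 100·exp(−πζ/√(1−ζ²)) = 34.3%.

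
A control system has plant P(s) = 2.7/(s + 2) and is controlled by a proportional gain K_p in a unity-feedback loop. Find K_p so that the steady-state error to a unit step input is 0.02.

K_p = 36.3

The loop is type 0, so e_ss(step) = 1/(1 + K_pos) with K_pos = K_p·P(0).
P(0) = 1.35. Require 1/(1 + K_p·1.35) = 0.02, so 1 + 1.35·K_p = 50.
K_p = (50 − 1)/1.35 = 36.3.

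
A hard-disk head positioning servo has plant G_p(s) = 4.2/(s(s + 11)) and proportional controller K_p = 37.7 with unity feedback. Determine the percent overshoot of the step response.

21.7%

From 1 + K_pG_p(s) = 0: s² + 11s + 158.3 = 0 ⇒ ω_n = 12.58, ζ = 0.4371.
%OS = 100·exp(−πζ/√(1−ζ²)) = 100·exp(−π·0.4371/√0.809) = 21.7%.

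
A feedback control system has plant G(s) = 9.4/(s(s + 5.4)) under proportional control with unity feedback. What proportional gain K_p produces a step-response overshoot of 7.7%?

From %OS = 100·exp(−πζ/√(1−ζ²)) = 7.7%, ζ = −ln(0.077)/√(π²+ln²(0.077)) = 0.6323.
Characteristic equation s² + 5.4s + 9.4K_p = 0 gives ζ = 5.4/(2√(9.4K_p)).
Setting ζ = 0.6323: √(9.4K_p) = 5.4/(2·0.6323) = 4.27, so K_p = 18.23/9.4 = 1.94.

K_p = 1.94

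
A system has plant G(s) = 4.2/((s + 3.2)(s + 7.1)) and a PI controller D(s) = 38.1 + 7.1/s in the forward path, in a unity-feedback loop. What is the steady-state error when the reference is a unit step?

The open loop D(s)G(s) has a pole at the origin (type 1), so the static position error constant is infinite and e_ss = 1/(1+∞) = 0.

0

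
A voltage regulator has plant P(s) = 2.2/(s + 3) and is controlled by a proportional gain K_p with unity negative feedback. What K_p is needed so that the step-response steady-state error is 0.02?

K_p = 66.8

For a type-0 loop with proportional control, e_ss = 1/(1 + K_p·P(0)).
P(0) = 0.7333. Require 1/(1 + K_p·0.7333) = 0.02, so 1 + 0.7333·K_p = 50.
K_p = (50 − 1)/0.7333 = 66.8.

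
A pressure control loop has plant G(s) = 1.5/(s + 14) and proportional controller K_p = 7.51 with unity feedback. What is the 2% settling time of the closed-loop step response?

T_s ≈ 0.158 s

Closed-loop transfer function: T(s) = K_p·G(s)/(1 + K_p·G(s)) = 11.27/(s + 14 + 11.27) = 11.27/(s + 25.27).
Time constant τ = 1/25.27 = 0.03958 s, so the 2% settling time is about 4τ = 0.158 s.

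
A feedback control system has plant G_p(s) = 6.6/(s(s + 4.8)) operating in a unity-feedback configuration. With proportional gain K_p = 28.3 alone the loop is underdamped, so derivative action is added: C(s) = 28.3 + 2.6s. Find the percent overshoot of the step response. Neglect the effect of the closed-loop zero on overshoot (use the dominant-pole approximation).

Forward path: (28.3 + 2.6s)·6.6/(s(s+4.8)). The closed-loop characteristic equation is s² + (4.8 + 6.6·2.6)s + 6.6·28.3 = 0.
That is s² + 21.96s + 186.8 = 0, so ω_n = 13.67 rad/s and ζ = 21.96/(2·13.67) = 0.8034.
%OS = 100·exp(−πζ/√(1−ζ²)) = 1.44%.

1.44%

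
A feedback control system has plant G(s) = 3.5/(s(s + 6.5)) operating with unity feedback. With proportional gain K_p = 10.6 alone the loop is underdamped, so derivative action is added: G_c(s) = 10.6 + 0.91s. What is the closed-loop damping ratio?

ζ = 0.795

Forward path: (10.6 + 0.91s)·3.5/(s(s+6.5)). The closed-loop characteristic equation is s² + (6.5 + 3.5·0.91)s + 3.5·10.6 = 0.
That is s² + 9.685s + 37.1 = 0, so ω_n = 6.091 rad/s and ζ = 9.685/(2·6.091) = 0.795.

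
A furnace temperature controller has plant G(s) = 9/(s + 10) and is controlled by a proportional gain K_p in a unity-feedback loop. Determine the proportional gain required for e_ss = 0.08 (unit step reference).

The loop is type 0, so e_ss(step) = 1/(1 + K_pos) with K_pos = K_p·G(0).
G(0) = 0.9. Require 1/(1 + K_p·0.9) = 0.08, so 1 + 0.9·K_p = 12.5.
K_p = (12.5 − 1)/0.9 = 12.8.

K_p = 12.8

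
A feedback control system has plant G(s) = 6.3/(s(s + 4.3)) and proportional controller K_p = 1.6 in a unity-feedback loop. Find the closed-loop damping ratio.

1 + K_p·G(s) = 0 gives s² + 4.3s + 10.08 = 0.
Matching s² + 2ζω_n s + ω_n²: ω_n = √10.08 = 3.175 rad/s and 2ζω_n = 4.3, so ζ = 4.3/(2·3.175) = 0.677.

ζ = 0.677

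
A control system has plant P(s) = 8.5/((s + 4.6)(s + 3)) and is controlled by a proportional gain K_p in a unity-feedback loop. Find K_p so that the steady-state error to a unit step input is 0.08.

The loop is type 0, so e_ss(step) = 1/(1 + K_pos) with K_pos = K_p·P(0).
P(0) = 0.6159. Require 1/(1 + K_p·0.6159) = 0.08, so 1 + 0.6159·K_p = 12.5.
K_p = (12.5 − 1)/0.6159 = 18.7.

K_p = 18.7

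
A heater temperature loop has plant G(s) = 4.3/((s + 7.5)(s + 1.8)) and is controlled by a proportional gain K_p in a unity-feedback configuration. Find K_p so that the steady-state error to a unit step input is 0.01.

Steady-state error for a unit step on this type-0 loop is 1/(1 + K_p·G(0)).
G(0) = 0.3185. Require 1/(1 + K_p·0.3185) = 0.01, so 1 + 0.3185·K_p = 100.
K_p = (100 − 1)/0.3185 = 311.

K_p = 311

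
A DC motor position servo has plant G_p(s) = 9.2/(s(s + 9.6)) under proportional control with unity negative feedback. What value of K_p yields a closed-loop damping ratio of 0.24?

K_p = 43.5

Closed-loop characteristic equation: s² + 9.6s + K_p·9.2 = 0.
So ω_n = √(9.2K_p) and 2ζω_n = 9.6, giving ζ = 9.6/(2√(9.2K_p)).
Setting ζ = 0.24: √(9.2K_p) = 9.6/(2·0.24) = 20, so K_p = 400/9.2 = 43.5.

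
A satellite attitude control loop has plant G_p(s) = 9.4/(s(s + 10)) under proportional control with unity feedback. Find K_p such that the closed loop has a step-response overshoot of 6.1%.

K_p = 6.02

From %OS = 100·exp(−πζ/√(1−ζ²)) = 6.1%, ζ = −ln(0.061)/√(π²+ln²(0.061)) = 0.6649.
Characteristic equation s² + 10s + 9.4K_p = 0 gives ζ = 10/(2√(9.4K_p)).
Setting ζ = 0.6649: √(9.4K_p) = 10/(2·0.6649) = 7.519, so K_p = 56.54/9.4 = 6.02.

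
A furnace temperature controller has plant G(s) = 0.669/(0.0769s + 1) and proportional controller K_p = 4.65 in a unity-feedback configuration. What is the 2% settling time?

Closed loop: T(s) = K_p·G/(1+K_p·G) = 3.111/(0.0769s + 1 + 3.111), with pole at s = −(1 + 3.111)/0.0769 = −53.46.
τ = 1/53.46 = 0.01871 s, so 2% settling time ≈ 4τ = 0.0748 s.

T_s ≈ 0.0748 s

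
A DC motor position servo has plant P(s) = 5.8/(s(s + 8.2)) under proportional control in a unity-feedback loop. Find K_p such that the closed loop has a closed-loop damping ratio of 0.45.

K_p = 14.3

Closed-loop characteristic equation: s² + 8.2s + K_p·5.8 = 0.
So ω_n = √(5.8K_p) and 2ζω_n = 8.2, giving ζ = 8.2/(2√(5.8K_p)).
Setting ζ = 0.45: √(5.8K_p) = 8.2/(2·0.45) = 9.111, so K_p = 83.01/5.8 = 14.3.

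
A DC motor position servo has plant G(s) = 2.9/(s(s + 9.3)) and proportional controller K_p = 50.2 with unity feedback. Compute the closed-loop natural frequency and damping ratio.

With unity feedback the closed-loop characteristic equation is s² + 9.3s + 50.2·2.9 = s² + 9.3s + 145.6 = 0.
So ω_n² = 145.6 ⇒ ω_n = 12.07 rad/s, and ζ = 9.3/(2ω_n) = 0.385.

ω_n = 12.1 rad/s, ζ = 0.385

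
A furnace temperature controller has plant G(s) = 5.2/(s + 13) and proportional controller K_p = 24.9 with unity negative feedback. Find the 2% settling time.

Closed-loop transfer function: T(s) = K_p·G(s)/(1 + K_p·G(s)) = 129.5/(s + 13 + 129.5) = 129.5/(s + 142.5).
Time constant τ = 1/142.5 = 0.007019 s, so the 2% settling time is about 4τ = 0.0281 s.

T_s ≈ 0.0281 s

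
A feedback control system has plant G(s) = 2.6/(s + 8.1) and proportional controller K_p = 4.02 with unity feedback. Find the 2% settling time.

T_s ≈ 0.216 s

Closed-loop transfer function: T(s) = K_p·G(s)/(1 + K_p·G(s)) = 10.45/(s + 8.1 + 10.45) = 10.45/(s + 18.55).
Time constant τ = 1/18.55 = 0.0539 s, so the 2% settling time is about 4τ = 0.216 s.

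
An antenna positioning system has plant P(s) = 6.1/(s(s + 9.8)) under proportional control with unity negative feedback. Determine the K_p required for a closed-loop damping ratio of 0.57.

K_p = 12.1

Closed-loop characteristic equation: s² + 9.8s + K_p·6.1 = 0.
So ω_n = √(6.1K_p) and 2ζω_n = 9.8, giving ζ = 9.8/(2√(6.1K_p)).
Setting ζ = 0.57: √(6.1K_p) = 9.8/(2·0.57) = 8.596, so K_p = 73.9/6.1 = 12.1.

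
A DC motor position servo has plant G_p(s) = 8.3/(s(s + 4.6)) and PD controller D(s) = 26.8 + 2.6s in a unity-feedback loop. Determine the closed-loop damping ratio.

ζ = 0.878

Forward path: (26.8 + 2.6s)·8.3/(s(s+4.6)). The closed-loop characteristic equation is s² + (4.6 + 8.3·2.6)s + 8.3·26.8 = 0.
That is s² + 26.18s + 222.4 = 0, so ω_n = 14.91 rad/s and ζ = 26.18/(2·14.91) = 0.8777.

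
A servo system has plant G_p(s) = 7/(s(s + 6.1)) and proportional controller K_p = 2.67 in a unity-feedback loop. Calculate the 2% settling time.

From 1 + K_pG_p(s) = 0: s² + 6.1s + 18.69 = 0 ⇒ ω_n = 4.323, ζ = 0.7055.
2% settling time T_s ≈ 4/(ζω_n) = 4/3.05 = 1.31 s.

T_s ≈ 1.31 s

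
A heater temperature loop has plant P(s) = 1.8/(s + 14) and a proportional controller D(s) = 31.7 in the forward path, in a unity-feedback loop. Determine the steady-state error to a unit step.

0.197

The loop is type 0. Static position error constant K_pos = D(0)·P(0) = 31.7·0.1286 = 4.076.
Steady-state error to a unit step: e_ss = 1/(1+K_pos) = 1/5.076 = 0.197.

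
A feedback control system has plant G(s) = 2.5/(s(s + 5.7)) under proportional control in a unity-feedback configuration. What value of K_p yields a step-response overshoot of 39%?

K_p = 39.4

From %OS = 100·exp(−πζ/√(1−ζ²)) = 39%, ζ = −ln(0.39)/√(π²+ln²(0.39)) = 0.2871.
Characteristic equation s² + 5.7s + 2.5K_p = 0 gives ζ = 5.7/(2√(2.5K_p)).
Setting ζ = 0.2871: √(2.5K_p) = 5.7/(2·0.2871) = 9.927, so K_p = 98.54/2.5 = 39.4.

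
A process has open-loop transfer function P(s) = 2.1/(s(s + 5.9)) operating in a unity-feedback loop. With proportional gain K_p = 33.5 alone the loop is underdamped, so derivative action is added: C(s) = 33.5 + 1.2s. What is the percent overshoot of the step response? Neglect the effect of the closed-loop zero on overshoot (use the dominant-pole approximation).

16.2%

Forward path: (33.5 + 1.2s)·2.1/(s(s+5.9)). The closed-loop characteristic equation is s² + (5.9 + 2.1·1.2)s + 2.1·33.5 = 0.
That is s² + 8.42s + 70.35 = 0, so ω_n = 8.387 rad/s and ζ = 8.42/(2·8.387) = 0.5019.
%OS = 100·exp(−πζ/√(1−ζ²)) = 16.2%.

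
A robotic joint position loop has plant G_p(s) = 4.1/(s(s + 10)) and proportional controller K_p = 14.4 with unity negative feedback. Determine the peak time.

T_p = 0.538 s

Closed-loop characteristic equation: s² + 10s + 59.04 = 0, so ω_n = 7.684 rad/s and ζ = 10/(2·7.684) = 0.6507.
Damped frequency ω_d = ω_n√(1−ζ²) = 5.834 rad/s, so peak time T_p = π/ω_d = 0.538 s.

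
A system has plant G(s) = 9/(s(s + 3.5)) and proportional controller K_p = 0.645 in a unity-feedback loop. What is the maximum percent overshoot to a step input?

The closed-loop denominator s² + 3.5s + 5.805 gives ω_n = √5.805 = 2.409 and ζ = 3.5/(2ω_n) = 0.7263.
%OS = 100·exp(−πζ/√(1−ζ²)) = 100·exp(−π·0.7263/√0.4724) = 3.62%.

3.62%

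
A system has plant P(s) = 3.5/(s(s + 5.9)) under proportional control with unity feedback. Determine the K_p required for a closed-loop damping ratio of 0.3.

K_p = 27.6

Closed-loop characteristic equation: s² + 5.9s + K_p·3.5 = 0.
So ω_n = √(3.5K_p) and 2ζω_n = 5.9, giving ζ = 5.9/(2√(3.5K_p)).
Setting ζ = 0.3: √(3.5K_p) = 5.9/(2·0.3) = 9.833, so K_p = 96.69/3.5 = 27.6.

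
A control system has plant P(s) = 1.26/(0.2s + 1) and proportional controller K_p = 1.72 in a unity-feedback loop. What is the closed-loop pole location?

s = -15.84

Closed loop: T(s) = K_p·P/(1+K_p·P) = 2.167/(0.2s + 1 + 2.167), with pole at s = −(1 + 2.167)/0.2 = −15.84.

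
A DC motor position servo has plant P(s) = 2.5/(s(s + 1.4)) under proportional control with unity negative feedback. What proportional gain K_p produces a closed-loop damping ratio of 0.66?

K_p = 0.45

Closed-loop characteristic equation: s² + 1.4s + K_p·2.5 = 0.
So ω_n = √(2.5K_p) and 2ζω_n = 1.4, giving ζ = 1.4/(2√(2.5K_p)).
Setting ζ = 0.66: √(2.5K_p) = 1.4/(2·0.66) = 1.061, so K_p = 1.125/2.5 = 0.45.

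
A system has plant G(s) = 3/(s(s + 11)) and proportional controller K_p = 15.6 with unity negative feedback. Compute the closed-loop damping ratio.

ζ = 0.804

With unity feedback the closed-loop characteristic equation is s² + 11s + 15.6·3 = s² + 11s + 46.8 = 0.
Matching s² + 2ζω_n s + ω_n²: ω_n = √46.8 = 6.841 rad/s and 2ζω_n = 11, so ζ = 11/(2·6.841) = 0.804.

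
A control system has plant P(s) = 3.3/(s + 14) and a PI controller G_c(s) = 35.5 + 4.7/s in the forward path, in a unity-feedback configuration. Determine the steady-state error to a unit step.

The open loop G_c(s)P(s) has a pole at the origin (type 1), so the static position error constant is infinite and e_ss = 1/(1+∞) = 0.

0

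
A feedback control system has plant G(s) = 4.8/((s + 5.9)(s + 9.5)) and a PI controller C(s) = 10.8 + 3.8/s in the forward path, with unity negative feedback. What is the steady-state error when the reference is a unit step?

The open loop C(s)G(s) has a pole at the origin (type 1), so the static position error constant is infinite and e_ss = 1/(1+∞) = 0.

0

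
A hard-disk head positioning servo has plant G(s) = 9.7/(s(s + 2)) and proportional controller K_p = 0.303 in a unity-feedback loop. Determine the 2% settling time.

T_s ≈ 4 s

Closed-loop characteristic equation: s² + 2s + 2.939 = 0, so ω_n = 1.714 rad/s and ζ = 2/(2·1.714) = 0.5833.
2% settling time T_s ≈ 4/(ζω_n) = 4/1 = 4 s.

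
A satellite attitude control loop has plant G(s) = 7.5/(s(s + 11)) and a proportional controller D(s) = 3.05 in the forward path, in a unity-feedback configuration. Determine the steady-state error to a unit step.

0

The open loop D(s)G(s) has a pole at the origin (type 1), so the static position error constant is infinite and e_ss = 1/(1+∞) = 0.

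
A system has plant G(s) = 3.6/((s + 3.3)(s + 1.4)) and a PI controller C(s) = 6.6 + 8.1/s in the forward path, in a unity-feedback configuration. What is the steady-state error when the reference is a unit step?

0

The open loop C(s)G(s) has a pole at the origin (type 1), so the static position error constant is infinite and e_ss = 1/(1+∞) = 0.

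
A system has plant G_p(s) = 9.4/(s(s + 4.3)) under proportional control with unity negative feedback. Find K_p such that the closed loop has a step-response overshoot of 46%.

K_p = 8.54

From %OS = 100·exp(−πζ/√(1−ζ²)) = 46%, ζ = −ln(0.46)/√(π²+ln²(0.46)) = 0.24.
Characteristic equation s² + 4.3s + 9.4K_p = 0 gives ζ = 4.3/(2√(9.4K_p)).
Setting ζ = 0.24: √(9.4K_p) = 4.3/(2·0.24) = 8.96, so K_p = 80.28/9.4 = 8.54.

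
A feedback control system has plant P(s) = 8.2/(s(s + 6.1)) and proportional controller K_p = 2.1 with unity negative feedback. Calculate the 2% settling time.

From 1 + K_pP(s) = 0: s² + 6.1s + 17.22 = 0 ⇒ ω_n = 4.15, ζ = 0.735.
2% settling time T_s ≈ 4/(ζω_n) = 4/3.05 = 1.31 s.

T_s ≈ 1.31 s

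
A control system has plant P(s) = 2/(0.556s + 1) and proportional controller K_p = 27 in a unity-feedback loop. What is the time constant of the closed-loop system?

Closed loop: T(s) = K_p·P/(1+K_p·P) = 54/(0.556s + 1 + 54), with pole at s = −(1 + 54)/0.556 = −98.92.
Closed-loop time constant τ = 1/98.92 = 0.0101 s.

τ = 0.0101 s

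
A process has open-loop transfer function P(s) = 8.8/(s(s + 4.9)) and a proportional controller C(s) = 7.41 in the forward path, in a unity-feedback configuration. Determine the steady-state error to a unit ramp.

0.0751

The loop has one pole at the origin (type 1). Velocity error constant K_v = lim_{s→0} s·C(s)P(s) = 7.41·8.8/4.9 = 13.31.
Steady-state error to a unit ramp: e_ss = 1/K_v = 0.0751.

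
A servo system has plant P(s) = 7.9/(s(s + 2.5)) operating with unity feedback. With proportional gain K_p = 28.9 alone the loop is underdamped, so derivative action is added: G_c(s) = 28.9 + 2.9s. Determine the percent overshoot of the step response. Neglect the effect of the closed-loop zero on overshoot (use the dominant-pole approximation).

0.76%

Forward path: (28.9 + 2.9s)·7.9/(s(s+2.5)). The closed-loop characteristic equation is s² + (2.5 + 7.9·2.9)s + 7.9·28.9 = 0.
That is s² + 25.41s + 228.3 = 0, so ω_n = 15.11 rad/s and ζ = 25.41/(2·15.11) = 0.8408.
%OS = 100·exp(−πζ/√(1−ζ²)) = 0.76%.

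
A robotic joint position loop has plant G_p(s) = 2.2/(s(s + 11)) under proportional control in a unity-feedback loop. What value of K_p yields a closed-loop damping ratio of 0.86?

Closed-loop characteristic equation: s² + 11s + K_p·2.2 = 0.
So ω_n = √(2.2K_p) and 2ζω_n = 11, giving ζ = 11/(2√(2.2K_p)).
Setting ζ = 0.86: √(2.2K_p) = 11/(2·0.86) = 6.395, so K_p = 40.9/2.2 = 18.6.

K_p = 18.6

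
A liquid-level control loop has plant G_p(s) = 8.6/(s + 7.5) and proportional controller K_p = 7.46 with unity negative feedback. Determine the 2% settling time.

T_s ≈ 0.0558 s

Closed-loop transfer function: T(s) = K_p·G_p(s)/(1 + K_p·G_p(s)) = 64.16/(s + 7.5 + 64.16) = 64.16/(s + 71.66).
Time constant τ = 1/71.66 = 0.01396 s, so the 2% settling time is about 4τ = 0.0558 s.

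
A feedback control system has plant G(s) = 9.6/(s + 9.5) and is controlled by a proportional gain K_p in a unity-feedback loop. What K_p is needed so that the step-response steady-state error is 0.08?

Steady-state error for a unit step on this type-0 loop is 1/(1 + K_p·G(0)).
G(0) = 1.011. Require 1/(1 + K_p·1.011) = 0.08, so 1 + 1.011·K_p = 12.5.
K_p = (12.5 − 1)/1.011 = 11.4.

K_p = 11.4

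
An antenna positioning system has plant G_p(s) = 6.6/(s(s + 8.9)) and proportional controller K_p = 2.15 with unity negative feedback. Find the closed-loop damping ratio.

ζ = 1.18

With unity feedback the closed-loop characteristic equation is s² + 8.9s + 2.15·6.6 = s² + 8.9s + 14.19 = 0.
So ω_n² = 14.19 ⇒ ω_n = 3.767 rad/s, and ζ = 8.9/(2ω_n) = 1.18.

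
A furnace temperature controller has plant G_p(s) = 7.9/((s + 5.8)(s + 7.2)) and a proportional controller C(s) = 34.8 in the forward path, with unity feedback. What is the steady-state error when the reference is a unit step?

The loop is type 0. Static position error constant K_pos = C(0)·G_p(0) = 34.8·0.1892 = 6.583.
Steady-state error to a unit step: e_ss = 1/(1+K_pos) = 1/7.583 = 0.132.

0.132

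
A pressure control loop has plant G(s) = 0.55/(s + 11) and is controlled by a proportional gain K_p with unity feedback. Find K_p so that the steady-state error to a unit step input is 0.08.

K_p = 230

For a type-0 loop with proportional control, e_ss = 1/(1 + K_p·G(0)).
G(0) = 0.05. Require 1/(1 + K_p·0.05) = 0.08, so 1 + 0.05·K_p = 12.5.
K_p = (12.5 − 1)/0.05 = 230.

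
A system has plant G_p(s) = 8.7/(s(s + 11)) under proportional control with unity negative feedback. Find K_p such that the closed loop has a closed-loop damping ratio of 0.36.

Closed-loop characteristic equation: s² + 11s + K_p·8.7 = 0.
So ω_n = √(8.7K_p) and 2ζω_n = 11, giving ζ = 11/(2√(8.7K_p)).
Setting ζ = 0.36: √(8.7K_p) = 11/(2·0.36) = 15.28, so K_p = 233.4/8.7 = 26.8.

K_p = 26.8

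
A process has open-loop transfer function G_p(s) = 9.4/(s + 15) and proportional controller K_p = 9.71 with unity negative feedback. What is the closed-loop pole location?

Closed-loop transfer function: T(s) = K_p·G_p(s)/(1 + K_p·G_p(s)) = 91.27/(s + 15 + 91.27) = 91.27/(s + 106.3).
The closed-loop pole is at s = −106.3.

s = -106.3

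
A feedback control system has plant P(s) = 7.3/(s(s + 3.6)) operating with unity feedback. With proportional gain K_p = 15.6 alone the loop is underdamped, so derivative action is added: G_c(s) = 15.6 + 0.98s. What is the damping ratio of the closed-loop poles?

Forward path: (15.6 + 0.98s)·7.3/(s(s+3.6)). The closed-loop characteristic equation is s² + (3.6 + 7.3·0.98)s + 7.3·15.6 = 0.
That is s² + 10.75s + 113.9 = 0, so ω_n = 10.67 rad/s and ζ = 10.75/(2·10.67) = 0.5039.

ζ = 0.504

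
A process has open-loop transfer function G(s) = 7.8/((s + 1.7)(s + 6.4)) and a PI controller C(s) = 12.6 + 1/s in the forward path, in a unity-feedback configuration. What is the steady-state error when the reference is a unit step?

0

The open loop C(s)G(s) has a pole at the origin (type 1), so the static position error constant is infinite and e_ss = 1/(1+∞) = 0.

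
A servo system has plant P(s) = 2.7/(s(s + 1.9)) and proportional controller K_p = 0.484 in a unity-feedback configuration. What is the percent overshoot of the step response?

0.915%

The closed-loop denominator s² + 1.9s + 1.307 gives ω_n = √1.307 = 1.143 and ζ = 1.9/(2ω_n) = 0.831.
%OS = 100·exp(−πζ/√(1−ζ²)) = 100·exp(−π·0.831/√0.3094) = 0.915%.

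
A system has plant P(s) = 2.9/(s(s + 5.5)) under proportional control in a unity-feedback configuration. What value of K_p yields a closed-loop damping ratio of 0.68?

K_p = 5.64

Closed-loop characteristic equation: s² + 5.5s + K_p·2.9 = 0.
So ω_n = √(2.9K_p) and 2ζω_n = 5.5, giving ζ = 5.5/(2√(2.9K_p)).
Setting ζ = 0.68: √(2.9K_p) = 5.5/(2·0.68) = 4.044, so K_p = 16.35/2.9 = 5.64.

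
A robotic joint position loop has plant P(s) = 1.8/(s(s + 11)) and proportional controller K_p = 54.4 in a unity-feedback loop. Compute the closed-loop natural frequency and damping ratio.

1 + K_p·P(s) = 0 gives s² + 11s + 97.92 = 0.
So ω_n² = 97.92 ⇒ ω_n = 9.895 rad/s, and ζ = 11/(2ω_n) = 0.556.

ω_n = 9.9 rad/s, ζ = 0.556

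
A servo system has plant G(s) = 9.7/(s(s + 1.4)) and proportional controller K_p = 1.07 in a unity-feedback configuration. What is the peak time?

T_p = 0.999 s

The closed-loop denominator s² + 1.4s + 10.38 gives ω_n = √10.38 = 3.222 and ζ = 1.4/(2ω_n) = 0.2173.
Damped frequency ω_d = ω_n√(1−ζ²) = 3.145 rad/s, so peak time T_p = π/ω_d = 0.999 s.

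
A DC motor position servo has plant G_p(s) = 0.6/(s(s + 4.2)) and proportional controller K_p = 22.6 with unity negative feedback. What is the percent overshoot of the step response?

The closed-loop denominator s² + 4.2s + 13.56 gives ω_n = √13.56 = 3.682 and ζ = 4.2/(2ω_n) = 0.5703.
%OS = 100·exp(−πζ/√(1−ζ²)) = 100·exp(−π·0.5703/√0.6748) = 11.3%.

11.3%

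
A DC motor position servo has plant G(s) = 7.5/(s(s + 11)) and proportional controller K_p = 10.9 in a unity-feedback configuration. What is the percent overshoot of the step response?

From 1 + K_pG(s) = 0: s² + 11s + 81.75 = 0 ⇒ ω_n = 9.042, ζ = 0.6083.
%OS = 100·exp(−πζ/√(1−ζ²)) = 100·exp(−π·0.6083/√0.63) = 9%.

9%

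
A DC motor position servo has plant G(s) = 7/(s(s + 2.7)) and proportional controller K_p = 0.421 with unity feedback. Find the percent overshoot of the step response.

The closed-loop denominator s² + 2.7s + 2.947 gives ω_n = √2.947 = 1.717 and ζ = 2.7/(2ω_n) = 0.7864.
%OS = 100·exp(−πζ/√(1−ζ²)) = 100·exp(−π·0.7864/√0.3816) = 1.83%.

1.83%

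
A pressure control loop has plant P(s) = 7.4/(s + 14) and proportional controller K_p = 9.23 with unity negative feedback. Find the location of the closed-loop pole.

s = -82.3

Closed-loop transfer function: T(s) = K_p·P(s)/(1 + K_p·P(s)) = 68.3/(s + 14 + 68.3) = 68.3/(s + 82.3).
The closed-loop pole is at s = −82.3.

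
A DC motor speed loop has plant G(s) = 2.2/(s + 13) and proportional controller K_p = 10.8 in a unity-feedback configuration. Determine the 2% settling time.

Closed-loop transfer function: T(s) = K_p·G(s)/(1 + K_p·G(s)) = 23.76/(s + 13 + 23.76) = 23.76/(s + 36.76).
Time constant τ = 1/36.76 = 0.0272 s, so the 2% settling time is about 4τ = 0.109 s.

T_s ≈ 0.109 s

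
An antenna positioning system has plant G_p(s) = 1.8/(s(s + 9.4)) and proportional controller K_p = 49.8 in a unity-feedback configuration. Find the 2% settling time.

From 1 + K_pG_p(s) = 0: s² + 9.4s + 89.64 = 0 ⇒ ω_n = 9.468, ζ = 0.4964.
2% settling time T_s ≈ 4/(ζω_n) = 4/4.7 = 0.851 s.

T_s ≈ 0.851 s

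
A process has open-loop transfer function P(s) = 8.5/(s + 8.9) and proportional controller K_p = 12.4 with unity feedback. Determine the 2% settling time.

Closed-loop transfer function: T(s) = K_p·P(s)/(1 + K_p·P(s)) = 105.4/(s + 8.9 + 105.4) = 105.4/(s + 114.3).
Time constant τ = 1/114.3 = 0.008749 s, so the 2% settling time is about 4τ = 0.035 s.

T_s ≈ 0.035 s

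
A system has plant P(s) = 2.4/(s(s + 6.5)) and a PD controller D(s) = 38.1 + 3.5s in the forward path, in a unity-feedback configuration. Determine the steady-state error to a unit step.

0

The open loop D(s)P(s) has a pole at the origin (type 1), so the static position error constant is infinite and e_ss = 1/(1+∞) = 0.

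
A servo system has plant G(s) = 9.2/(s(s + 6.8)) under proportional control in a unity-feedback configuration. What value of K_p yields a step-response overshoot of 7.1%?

From %OS = 100·exp(−πζ/√(1−ζ²)) = 7.1%, ζ = −ln(0.071)/√(π²+ln²(0.071)) = 0.6441.
Characteristic equation s² + 6.8s + 9.2K_p = 0 gives ζ = 6.8/(2√(9.2K_p)).
Setting ζ = 0.6441: √(9.2K_p) = 6.8/(2·0.6441) = 5.279, so K_p = 27.87/9.2 = 3.03.

K_p = 3.03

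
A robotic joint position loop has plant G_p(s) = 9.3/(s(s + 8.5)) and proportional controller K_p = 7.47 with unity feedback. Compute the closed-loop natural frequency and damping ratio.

ω_n = 8.33 rad/s, ζ = 0.51

The closed-loop denominator is s(s+8.5) + 7.47·9.3 = s² + 8.5s + 69.47.
So ω_n² = 69.47 ⇒ ω_n = 8.335 rad/s, and ζ = 8.5/(2ω_n) = 0.51.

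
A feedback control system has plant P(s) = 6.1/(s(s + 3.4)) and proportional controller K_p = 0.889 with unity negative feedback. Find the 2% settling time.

T_s ≈ 2.35 s

The closed-loop denominator s² + 3.4s + 5.423 gives ω_n = √5.423 = 2.329 and ζ = 3.4/(2ω_n) = 0.73.
2% settling time T_s ≈ 4/(ζω_n) = 4/1.7 = 2.35 s.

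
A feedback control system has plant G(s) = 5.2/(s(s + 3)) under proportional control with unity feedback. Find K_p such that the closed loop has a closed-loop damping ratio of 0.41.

K_p = 2.57

Closed-loop characteristic equation: s² + 3s + K_p·5.2 = 0.
So ω_n = √(5.2K_p) and 2ζω_n = 3, giving ζ = 3/(2√(5.2K_p)).
Setting ζ = 0.41: √(5.2K_p) = 3/(2·0.41) = 3.659, so K_p = 13.38/5.2 = 2.57.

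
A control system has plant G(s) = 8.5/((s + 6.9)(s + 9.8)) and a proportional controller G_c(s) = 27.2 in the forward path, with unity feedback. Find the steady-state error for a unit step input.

The loop is type 0. Static position error constant K_pos = G_c(0)·G(0) = 27.2·0.1257 = 3.419.
Steady-state error to a unit step: e_ss = 1/(1+K_pos) = 1/4.419 = 0.226.

0.226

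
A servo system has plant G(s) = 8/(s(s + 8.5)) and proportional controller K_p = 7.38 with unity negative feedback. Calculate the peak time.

T_p = 0.491 s

The closed-loop denominator s² + 8.5s + 59.04 gives ω_n = √59.04 = 7.684 and ζ = 8.5/(2ω_n) = 0.5531.
Damped frequency ω_d = ω_n√(1−ζ²) = 6.401 rad/s, so peak time T_p = π/ω_d = 0.491 s.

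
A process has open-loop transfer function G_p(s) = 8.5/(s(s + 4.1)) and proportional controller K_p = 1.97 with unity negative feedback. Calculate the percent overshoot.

16.2%

From 1 + K_pG_p(s) = 0: s² + 4.1s + 16.75 = 0 ⇒ ω_n = 4.092, ζ = 0.501.
%OS = 100·exp(−πζ/√(1−ζ²)) = 100·exp(−π·0.501/√0.749) = 16.2%.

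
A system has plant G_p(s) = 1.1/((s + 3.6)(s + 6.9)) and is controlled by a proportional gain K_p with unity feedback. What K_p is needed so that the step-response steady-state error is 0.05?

Steady-state error for a unit step on this type-0 loop is 1/(1 + K_p·G_p(0)).
G_p(0) = 0.04428. Require 1/(1 + K_p·0.04428) = 0.05, so 1 + 0.04428·K_p = 20.
K_p = (20 − 1)/0.04428 = 429.

K_p = 429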